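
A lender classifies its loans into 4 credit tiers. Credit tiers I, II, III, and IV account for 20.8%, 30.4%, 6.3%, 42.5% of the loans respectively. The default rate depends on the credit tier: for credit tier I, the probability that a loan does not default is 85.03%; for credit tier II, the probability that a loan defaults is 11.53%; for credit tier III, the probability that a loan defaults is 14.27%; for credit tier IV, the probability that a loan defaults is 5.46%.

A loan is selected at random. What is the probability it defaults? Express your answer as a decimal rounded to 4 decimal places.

P(D) ≈ 0.0984

P(D|I) = 1 − 0.8503 = 0.1497.
P(D) = P(D|I)·P(I) + P(D|II)·P(II) + P(D|III)·P(III) + P(D|IV)·P(IV)
      = 0.1497·0.208 + 0.1153·0.304 + 0.1427·0.063 + 0.0546·0.425
      = 0.0311376 + 0.0350512 + 0.0089901 + 0.023205 = 0.0983839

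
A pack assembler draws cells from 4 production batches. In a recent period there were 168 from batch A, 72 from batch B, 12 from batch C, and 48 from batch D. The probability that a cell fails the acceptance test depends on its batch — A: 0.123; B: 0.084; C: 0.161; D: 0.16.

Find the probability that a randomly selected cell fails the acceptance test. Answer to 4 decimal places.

Total: 168 + 72 + 12 + 48 = 300.
P(A) = 168/300 = 0.56. P(B) = 72/300 = 0.24. P(C) = 12/300 = 0.04. P(D) = 48/300 = 0.16.
By the law of total probability,
P(F) = P(F|A)·P(A) + P(F|B)·P(B) + P(F|C)·P(C) + P(F|D)·P(D)
      = 0.123·0.56 + 0.084·0.24 + 0.161·0.04 + 0.16·0.16
      = 0.06888 + 0.02016 + 0.00644 + 0.0256 = 0.12108

0.1211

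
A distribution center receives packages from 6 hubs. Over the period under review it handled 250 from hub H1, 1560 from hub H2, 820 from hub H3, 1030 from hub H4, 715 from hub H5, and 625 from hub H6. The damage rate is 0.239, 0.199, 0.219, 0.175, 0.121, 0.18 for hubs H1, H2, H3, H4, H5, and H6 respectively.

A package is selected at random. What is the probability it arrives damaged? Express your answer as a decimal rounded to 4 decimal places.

P(D) ≈ 0.1858

Total: 250 + 1560 + 820 + 1030 + 715 + 625 = 5000.
P(H1) = 250/5000 = 0.05. P(H2) = 1560/5000 = 0.312. P(H3) = 820/5000 = 0.164. P(H4) = 1030/5000 = 0.206. P(H5) = 715/5000 = 0.143. P(H6) = 625/5000 = 0.125.
By the law of total probability,
P(D) = P(D|H1)·P(H1) + P(D|H2)·P(H2) + P(D|H3)·P(H3) + P(D|H4)·P(H4) + P(D|H5)·P(H5) + P(D|H6)·P(H6)
      = 0.239·0.05 + 0.199·0.312 + 0.219·0.164 + 0.175·0.206 + 0.121·0.143 + 0.18·0.125
      = 0.01195 + 0.062088 + 0.035916 + 0.03605 + 0.017303 + 0.0225 = 0.185807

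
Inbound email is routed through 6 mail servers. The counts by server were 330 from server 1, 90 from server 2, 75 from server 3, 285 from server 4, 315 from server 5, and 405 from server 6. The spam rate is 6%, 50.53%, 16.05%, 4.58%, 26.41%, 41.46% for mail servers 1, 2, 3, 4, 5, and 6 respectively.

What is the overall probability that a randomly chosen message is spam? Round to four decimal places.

Total: 330 + 90 + 75 + 285 + 315 + 405 = 1500.
P(1) = 330/1500 = 0.22. P(2) = 90/1500 = 0.06. P(3) = 75/1500 = 0.05. P(4) = 285/1500 = 0.19. P(5) = 315/1500 = 0.21. P(6) = 405/1500 = 0.27.
P(S) = P(S|1)·P(1) + P(S|2)·P(2) + P(S|3)·P(3) + P(S|4)·P(4) + P(S|5)·P(5) + P(S|6)·P(6)
      = 0.06·0.22 + 0.5053·0.06 + 0.1605·0.05 + 0.0458·0.19 + 0.2641·0.21 + 0.4146·0.27
      = 0.0132 + 0.030318 + 0.008025 + 0.008702 + 0.055461 + 0.111942 = 0.227648

P(S) ≈ 0.2276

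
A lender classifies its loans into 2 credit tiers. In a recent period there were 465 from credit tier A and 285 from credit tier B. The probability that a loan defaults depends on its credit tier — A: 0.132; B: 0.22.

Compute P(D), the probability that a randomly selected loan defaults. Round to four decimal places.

Total: 465 + 285 = 750.
P(A) = 465/750 = 0.62. P(B) = 285/750 = 0.38.
By the law of total probability,
P(D) = P(D|A)·P(A) + P(D|B)·P(B)
      = 0.132·0.62 + 0.22·0.38
      = 0.08184 + 0.0836 = 0.16544

P(D) ≈ 0.1654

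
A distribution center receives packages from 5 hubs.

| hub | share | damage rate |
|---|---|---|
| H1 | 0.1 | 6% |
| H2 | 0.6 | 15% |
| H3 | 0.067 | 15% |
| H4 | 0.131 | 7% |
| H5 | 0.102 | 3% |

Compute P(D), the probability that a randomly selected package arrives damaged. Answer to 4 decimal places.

0.1183

By the law of total probability,
P(D) = P(D|H1)·P(H1) + P(D|H2)·P(H2) + P(D|H3)·P(H3) + P(D|H4)·P(H4) + P(D|H5)·P(H5)
      = 0.06·0.1 + 0.15·0.6 + 0.15·0.067 + 0.07·0.131 + 0.03·0.102
      = 0.006 + 0.09 + 0.01005 + 0.00917 + 0.00306 = 0.11828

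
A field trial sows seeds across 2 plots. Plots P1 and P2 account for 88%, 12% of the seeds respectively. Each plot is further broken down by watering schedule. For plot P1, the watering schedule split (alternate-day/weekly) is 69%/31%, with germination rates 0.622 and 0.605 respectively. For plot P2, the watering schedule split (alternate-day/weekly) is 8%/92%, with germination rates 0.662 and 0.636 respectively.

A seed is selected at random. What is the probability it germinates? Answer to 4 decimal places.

P(G) ≈ 0.6193

P(G|P1) = 0.69·0.622 + 0.31·0.605 = 0.42918 + 0.18755 = 0.61673
P(G|P2) = 0.08·0.662 + 0.92·0.636 = 0.05296 + 0.58512 = 0.63808
By total probability over the outer partition,
P(G) = 0.88·0.61673 + 0.12·0.63808
      = 0.5427224 + 0.0765696 = 0.619292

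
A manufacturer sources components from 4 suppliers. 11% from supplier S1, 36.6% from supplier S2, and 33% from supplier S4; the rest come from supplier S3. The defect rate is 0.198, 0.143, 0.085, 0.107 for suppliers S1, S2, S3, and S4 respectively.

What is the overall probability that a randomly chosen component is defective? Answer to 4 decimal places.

P(S3) = 1 − (0.11 + 0.366 + 0.33) = 0.194.
P(D) = P(D|S1)·P(S1) + P(D|S2)·P(S2) + P(D|S3)·P(S3) + P(D|S4)·P(S4)
      = 0.198·0.11 + 0.143·0.366 + 0.085·0.194 + 0.107·0.33
      = 0.02178 + 0.052338 + 0.01649 + 0.03531 = 0.125918

0.1259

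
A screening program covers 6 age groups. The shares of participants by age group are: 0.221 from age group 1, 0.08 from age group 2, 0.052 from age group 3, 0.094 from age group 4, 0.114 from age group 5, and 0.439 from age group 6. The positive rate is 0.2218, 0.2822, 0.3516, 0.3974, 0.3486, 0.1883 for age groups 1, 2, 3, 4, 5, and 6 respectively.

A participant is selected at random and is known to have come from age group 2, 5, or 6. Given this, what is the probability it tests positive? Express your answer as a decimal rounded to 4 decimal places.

Let S = {2, 5, 6}.
P(S) = 0.08 + 0.114 + 0.439 = 0.633.
P(T ∩ S) = 0.2822·0.08 + 0.3486·0.114 + 0.1883·0.439 = 0.022576 + 0.0397404 + 0.0826637 = 0.1449801.
P(T | S) = 0.1449801 / 0.633 = 0.229036…

0.2290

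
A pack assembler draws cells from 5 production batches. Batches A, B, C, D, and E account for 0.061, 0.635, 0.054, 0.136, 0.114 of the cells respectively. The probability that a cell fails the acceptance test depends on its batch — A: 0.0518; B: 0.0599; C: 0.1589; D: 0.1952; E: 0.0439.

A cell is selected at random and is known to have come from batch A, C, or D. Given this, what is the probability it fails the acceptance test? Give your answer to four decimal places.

0.1525

Let S = {A, C, D}.
P(S) = 0.061 + 0.054 + 0.136 = 0.251.
P(F ∩ S) = 0.0518·0.061 + 0.1589·0.054 + 0.1952·0.136 = 0.0031598 + 0.0085806 + 0.0265472 = 0.0382876.
P(F | S) = 0.0382876 / 0.251 = 0.152540…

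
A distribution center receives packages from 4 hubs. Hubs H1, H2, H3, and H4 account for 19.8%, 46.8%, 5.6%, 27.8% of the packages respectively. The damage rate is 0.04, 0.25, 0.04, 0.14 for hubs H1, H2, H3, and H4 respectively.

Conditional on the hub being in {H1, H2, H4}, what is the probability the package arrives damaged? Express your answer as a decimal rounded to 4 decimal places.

Let S = {H1, H2, H4}.
P(S) = 0.198 + 0.468 + 0.278 = 0.944.
P(D ∩ S) = 0.04·0.198 + 0.25·0.468 + 0.14·0.278 = 0.00792 + 0.117 + 0.03892 = 0.16384.
P(D | S) = 0.16384 / 0.944 = 0.173559…

0.1736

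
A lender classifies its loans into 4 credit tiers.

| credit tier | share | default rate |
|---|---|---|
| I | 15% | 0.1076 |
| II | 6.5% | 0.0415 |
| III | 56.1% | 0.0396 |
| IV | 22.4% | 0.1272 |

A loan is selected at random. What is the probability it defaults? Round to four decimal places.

P(D) ≈ 0.0695

P(D) = P(D|I)·P(I) + P(D|II)·P(II) + P(D|III)·P(III) + P(D|IV)·P(IV)
      = 0.1076·0.15 + 0.0415·0.065 + 0.0396·0.561 + 0.1272·0.224
      = 0.01614 + 0.0026975 + 0.0222156 + 0.0284928 = 0.0695459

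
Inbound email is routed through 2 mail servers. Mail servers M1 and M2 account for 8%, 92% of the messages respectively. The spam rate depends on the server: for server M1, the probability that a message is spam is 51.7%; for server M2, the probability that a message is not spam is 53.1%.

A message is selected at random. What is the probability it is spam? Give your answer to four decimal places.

P(S|M2) = 1 − 0.531 = 0.469.
P(S) = P(S|M1)·P(M1) + P(S|M2)·P(M2)
      = 0.517·0.08 + 0.469·0.92
      = 0.04136 + 0.43148 = 0.47284

0.4728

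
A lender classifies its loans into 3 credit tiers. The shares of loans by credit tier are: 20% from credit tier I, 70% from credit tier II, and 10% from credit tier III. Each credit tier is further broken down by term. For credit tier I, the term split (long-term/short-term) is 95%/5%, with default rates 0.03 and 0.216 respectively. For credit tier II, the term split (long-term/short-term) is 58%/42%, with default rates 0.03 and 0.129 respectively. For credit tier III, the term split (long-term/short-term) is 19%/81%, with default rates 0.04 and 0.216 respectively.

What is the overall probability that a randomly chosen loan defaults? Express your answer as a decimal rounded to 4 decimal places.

P(D) ≈ 0.0762

P(D|I) = 0.95·0.03 + 0.05·0.216 = 0.0285 + 0.0108 = 0.0393
P(D|II) = 0.58·0.03 + 0.42·0.129 = 0.0174 + 0.05418 = 0.07158
P(D|III) = 0.19·0.04 + 0.81·0.216 = 0.0076 + 0.17496 = 0.18256
Then overall,
P(D) = 0.2·0.0393 + 0.7·0.07158 + 0.1·0.18256
      = 0.00786 + 0.050106 + 0.018256 = 0.076222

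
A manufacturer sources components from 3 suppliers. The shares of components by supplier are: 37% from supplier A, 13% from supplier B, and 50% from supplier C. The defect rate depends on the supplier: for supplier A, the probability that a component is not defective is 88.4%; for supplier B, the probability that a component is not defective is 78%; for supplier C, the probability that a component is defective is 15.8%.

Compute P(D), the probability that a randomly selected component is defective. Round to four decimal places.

P(D) ≈ 0.1505

P(D|A) = 1 − 0.884 = 0.116.
P(D|B) = 1 − 0.78 = 0.22.
Using total probability over the partition,
P(D) = P(D|A)·P(A) + P(D|B)·P(B) + P(D|C)·P(C)
      = 0.116·0.37 + 0.22·0.13 + 0.158·0.5
      = 0.04292 + 0.0286 + 0.079 = 0.15052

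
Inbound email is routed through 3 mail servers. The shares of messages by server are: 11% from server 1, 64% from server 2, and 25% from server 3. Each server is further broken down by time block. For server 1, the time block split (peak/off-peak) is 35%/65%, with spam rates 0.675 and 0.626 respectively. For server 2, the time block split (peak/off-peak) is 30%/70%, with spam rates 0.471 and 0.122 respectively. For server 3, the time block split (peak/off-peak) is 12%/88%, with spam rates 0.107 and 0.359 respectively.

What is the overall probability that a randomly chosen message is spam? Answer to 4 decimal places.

P(S) ≈ 0.2980

P(S|1) = 0.35·0.675 + 0.65·0.626 = 0.23625 + 0.4069 = 0.64315
P(S|2) = 0.3·0.471 + 0.7·0.122 = 0.1413 + 0.0854 = 0.2267
P(S|3) = 0.12·0.107 + 0.88·0.359 = 0.01284 + 0.31592 = 0.32876
Then overall,
P(S) = 0.11·0.64315 + 0.64·0.2267 + 0.25·0.32876
      = 0.0707465 + 0.145088 + 0.08219 = 0.2980245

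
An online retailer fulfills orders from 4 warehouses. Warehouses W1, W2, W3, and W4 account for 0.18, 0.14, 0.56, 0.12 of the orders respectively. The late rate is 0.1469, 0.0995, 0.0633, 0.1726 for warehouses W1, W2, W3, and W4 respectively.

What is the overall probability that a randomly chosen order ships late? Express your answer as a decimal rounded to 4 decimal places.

P(L) ≈ 0.0965

P(L) = P(L|W1)·P(W1) + P(L|W2)·P(W2) + P(L|W3)·P(W3) + P(L|W4)·P(W4)
      = 0.1469·0.18 + 0.0995·0.14 + 0.0633·0.56 + 0.1726·0.12
      = 0.026442 + 0.01393 + 0.035448 + 0.020712 = 0.096532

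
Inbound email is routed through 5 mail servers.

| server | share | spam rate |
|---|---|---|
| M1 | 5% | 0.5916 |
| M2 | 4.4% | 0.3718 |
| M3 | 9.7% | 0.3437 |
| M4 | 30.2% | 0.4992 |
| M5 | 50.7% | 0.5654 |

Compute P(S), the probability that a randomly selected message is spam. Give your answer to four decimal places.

Using total probability over the partition,
P(S) = P(S|M1)·P(M1) + P(S|M2)·P(M2) + P(S|M3)·P(M3) + P(S|M4)·P(M4) + P(S|M5)·P(M5)
      = 0.5916·0.05 + 0.3718·0.044 + 0.3437·0.097 + 0.4992·0.302 + 0.5654·0.507
      = 0.02958 + 0.0163592 + 0.0333389 + 0.1507584 + 0.2866578 = 0.5166943

0.5167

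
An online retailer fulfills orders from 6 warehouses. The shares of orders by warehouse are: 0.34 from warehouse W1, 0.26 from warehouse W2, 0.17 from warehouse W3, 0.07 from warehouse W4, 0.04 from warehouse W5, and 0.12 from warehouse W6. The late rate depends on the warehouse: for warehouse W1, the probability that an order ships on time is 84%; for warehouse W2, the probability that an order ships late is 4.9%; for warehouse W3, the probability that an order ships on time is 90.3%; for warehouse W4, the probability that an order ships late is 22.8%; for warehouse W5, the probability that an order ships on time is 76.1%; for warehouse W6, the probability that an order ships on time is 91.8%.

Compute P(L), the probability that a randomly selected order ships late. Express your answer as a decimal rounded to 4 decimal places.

P(L|W1) = 1 − 0.84 = 0.16.
P(L|W3) = 1 − 0.903 = 0.097.
P(L|W5) = 1 − 0.761 = 0.239.
P(L|W6) = 1 − 0.918 = 0.082.
Using total probability over the partition,
P(L) = P(L|W1)·P(W1) + P(L|W2)·P(W2) + P(L|W3)·P(W3) + P(L|W4)·P(W4) + P(L|W5)·P(W5) + P(L|W6)·P(W6)
      = 0.16·0.34 + 0.049·0.26 + 0.097·0.17 + 0.228·0.07 + 0.239·0.04 + 0.082·0.12
      = 0.0544 + 0.01274 + 0.01649 + 0.01596 + 0.00956 + 0.00984 = 0.11899

0.1190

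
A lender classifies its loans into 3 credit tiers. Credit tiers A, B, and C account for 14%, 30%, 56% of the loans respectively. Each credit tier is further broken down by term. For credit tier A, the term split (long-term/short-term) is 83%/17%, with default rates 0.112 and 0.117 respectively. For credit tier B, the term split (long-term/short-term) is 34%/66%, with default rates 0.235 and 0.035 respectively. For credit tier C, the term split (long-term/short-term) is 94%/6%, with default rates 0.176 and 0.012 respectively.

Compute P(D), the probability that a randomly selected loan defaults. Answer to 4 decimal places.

P(D|A) = 0.83·0.112 + 0.17·0.117 = 0.09296 + 0.01989 = 0.11285
P(D|B) = 0.34·0.235 + 0.66·0.035 = 0.0799 + 0.0231 = 0.103
P(D|C) = 0.94·0.176 + 0.06·0.012 = 0.16544 + 0.00072 = 0.16616
By total probability over the outer partition,
P(D) = 0.14·0.11285 + 0.3·0.103 + 0.56·0.16616
      = 0.015799 + 0.0309 + 0.0930496 = 0.1397486

P(D) ≈ 0.1397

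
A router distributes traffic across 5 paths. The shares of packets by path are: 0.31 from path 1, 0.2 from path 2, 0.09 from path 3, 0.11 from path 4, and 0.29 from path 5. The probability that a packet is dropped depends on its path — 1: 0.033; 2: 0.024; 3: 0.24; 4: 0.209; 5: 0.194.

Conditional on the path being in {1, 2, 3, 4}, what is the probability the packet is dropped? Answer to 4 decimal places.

Let S = {1, 2, 3, 4}.
P(S) = 0.31 + 0.2 + 0.09 + 0.11 = 0.71.
P(L ∩ S) = 0.033·0.31 + 0.024·0.2 + 0.24·0.09 + 0.209·0.11 = 0.01023 + 0.0048 + 0.0216 + 0.02299 = 0.05962.
P(L | S) = 0.05962 / 0.71 = 0.083972…

0.0840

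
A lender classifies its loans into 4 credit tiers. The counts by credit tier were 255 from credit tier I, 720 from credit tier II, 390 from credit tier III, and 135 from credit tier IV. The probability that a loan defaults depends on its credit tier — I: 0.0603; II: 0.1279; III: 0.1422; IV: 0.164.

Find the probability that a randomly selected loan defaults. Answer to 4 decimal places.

Total: 255 + 720 + 390 + 135 = 1500.
P(I) = 255/1500 = 0.17. P(II) = 720/1500 = 0.48. P(III) = 390/1500 = 0.26. P(IV) = 135/1500 = 0.09.
P(D) = P(D|I)·P(I) + P(D|II)·P(II) + P(D|III)·P(III) + P(D|IV)·P(IV)
      = 0.0603·0.17 + 0.1279·0.48 + 0.1422·0.26 + 0.164·0.09
      = 0.010251 + 0.061392 + 0.036972 + 0.01476 = 0.123375

0.1234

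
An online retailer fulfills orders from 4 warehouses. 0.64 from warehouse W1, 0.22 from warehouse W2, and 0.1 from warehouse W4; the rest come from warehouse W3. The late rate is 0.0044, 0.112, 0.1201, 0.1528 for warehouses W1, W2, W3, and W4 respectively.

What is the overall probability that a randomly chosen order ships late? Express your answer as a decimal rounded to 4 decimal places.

0.0475

P(W3) = 1 − (0.64 + 0.22 + 0.1) = 0.04.
P(L) = P(L|W1)·P(W1) + P(L|W2)·P(W2) + P(L|W3)·P(W3) + P(L|W4)·P(W4)
      = 0.0044·0.64 + 0.112·0.22 + 0.1201·0.04 + 0.1528·0.1
      = 0.002816 + 0.02464 + 0.004804 + 0.01528 = 0.04754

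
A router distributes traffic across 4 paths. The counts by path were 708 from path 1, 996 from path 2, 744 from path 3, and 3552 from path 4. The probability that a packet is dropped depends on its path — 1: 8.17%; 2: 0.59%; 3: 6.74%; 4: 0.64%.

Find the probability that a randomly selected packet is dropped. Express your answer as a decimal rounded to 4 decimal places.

P(L) ≈ 0.0228

Total: 708 + 996 + 744 + 3552 = 6000.
P(1) = 708/6000 = 0.118. P(2) = 996/6000 = 0.166. P(3) = 744/6000 = 0.124. P(4) = 3552/6000 = 0.592.
P(L) = P(L|1)·P(1) + P(L|2)·P(2) + P(L|3)·P(3) + P(L|4)·P(4)
      = 0.0817·0.118 + 0.0059·0.166 + 0.0674·0.124 + 0.0064·0.592
      = 0.0096406 + 0.0009794 + 0.0083576 + 0.0037888 = 0.0227664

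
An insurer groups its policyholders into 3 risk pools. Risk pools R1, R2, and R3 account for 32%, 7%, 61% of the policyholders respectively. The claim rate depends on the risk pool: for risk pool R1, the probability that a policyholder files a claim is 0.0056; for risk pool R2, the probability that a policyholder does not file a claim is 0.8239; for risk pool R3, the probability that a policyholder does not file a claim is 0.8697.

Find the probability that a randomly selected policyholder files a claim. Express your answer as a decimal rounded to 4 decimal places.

P(C|R2) = 1 − 0.8239 = 0.1761.
P(C|R3) = 1 − 0.8697 = 0.1303.
P(C) = P(C|R1)·P(R1) + P(C|R2)·P(R2) + P(C|R3)·P(R3)
      = 0.0056·0.32 + 0.1761·0.07 + 0.1303·0.61
      = 0.001792 + 0.012327 + 0.079483 = 0.093602

0.0936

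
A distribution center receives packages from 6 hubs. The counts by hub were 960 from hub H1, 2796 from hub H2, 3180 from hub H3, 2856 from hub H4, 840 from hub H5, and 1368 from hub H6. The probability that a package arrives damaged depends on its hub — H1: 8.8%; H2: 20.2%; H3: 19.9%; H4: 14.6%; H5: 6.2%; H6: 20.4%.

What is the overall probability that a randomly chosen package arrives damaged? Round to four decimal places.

0.1692

Total: 960 + 2796 + 3180 + 2856 + 840 + 1368 = 12000.
P(H1) = 960/12000 = 0.08. P(H2) = 2796/12000 = 0.233. P(H3) = 3180/12000 = 0.265. P(H4) = 2856/12000 = 0.238. P(H5) = 840/12000 = 0.07. P(H6) = 1368/12000 = 0.114.
Summing over the partition,
P(D) = P(D|H1)·P(H1) + P(D|H2)·P(H2) + P(D|H3)·P(H3) + P(D|H4)·P(H4) + P(D|H5)·P(H5) + P(D|H6)·P(H6)
      = 0.088·0.08 + 0.202·0.233 + 0.199·0.265 + 0.146·0.238 + 0.062·0.07 + 0.204·0.114
      = 0.00704 + 0.047066 + 0.052735 + 0.034748 + 0.00434 + 0.023256 = 0.169185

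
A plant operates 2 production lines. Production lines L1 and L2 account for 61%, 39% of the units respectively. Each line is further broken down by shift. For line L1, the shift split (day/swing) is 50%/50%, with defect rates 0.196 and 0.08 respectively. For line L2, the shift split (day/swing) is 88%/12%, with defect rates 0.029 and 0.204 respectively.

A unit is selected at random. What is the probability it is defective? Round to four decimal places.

P(D) ≈ 0.1037

P(D|L1) = 0.5·0.196 + 0.5·0.08 = 0.098 + 0.04 = 0.138
P(D|L2) = 0.88·0.029 + 0.12·0.204 = 0.02552 + 0.02448 = 0.05
By total probability over the outer partition,
P(D) = 0.61·0.138 + 0.39·0.05
      = 0.08418 + 0.0195 = 0.10368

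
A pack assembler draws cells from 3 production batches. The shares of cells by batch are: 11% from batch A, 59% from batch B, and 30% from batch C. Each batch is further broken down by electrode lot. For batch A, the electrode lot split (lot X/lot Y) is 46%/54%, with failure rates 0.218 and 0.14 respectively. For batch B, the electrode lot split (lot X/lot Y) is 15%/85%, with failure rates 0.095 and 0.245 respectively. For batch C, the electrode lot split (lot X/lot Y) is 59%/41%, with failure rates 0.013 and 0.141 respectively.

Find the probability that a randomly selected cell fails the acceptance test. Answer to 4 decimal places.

0.1703

P(F|A) = 0.46·0.218 + 0.54·0.14 = 0.10028 + 0.0756 = 0.17588
P(F|B) = 0.15·0.095 + 0.85·0.245 = 0.01425 + 0.20825 = 0.2225
P(F|C) = 0.59·0.013 + 0.41·0.141 = 0.00767 + 0.05781 = 0.06548
By total probability over the outer partition,
P(F) = 0.11·0.17588 + 0.59·0.2225 + 0.3·0.06548
      = 0.0193468 + 0.131275 + 0.019644 = 0.1702658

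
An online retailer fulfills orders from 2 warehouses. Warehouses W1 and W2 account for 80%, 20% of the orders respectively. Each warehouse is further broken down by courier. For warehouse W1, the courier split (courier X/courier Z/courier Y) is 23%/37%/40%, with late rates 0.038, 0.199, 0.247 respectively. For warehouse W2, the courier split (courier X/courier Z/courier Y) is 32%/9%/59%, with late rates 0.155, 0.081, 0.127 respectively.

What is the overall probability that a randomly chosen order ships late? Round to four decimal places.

P(L) ≈ 0.1713

P(L|W1) = 0.23·0.038 + 0.37·0.199 + 0.4·0.247 = 0.00874 + 0.07363 + 0.0988 = 0.18117
P(L|W2) = 0.32·0.155 + 0.09·0.081 + 0.59·0.127 = 0.0496 + 0.00729 + 0.07493 = 0.13182
By total probability over the outer partition,
P(L) = 0.8·0.18117 + 0.2·0.13182
      = 0.144936 + 0.026364 = 0.1713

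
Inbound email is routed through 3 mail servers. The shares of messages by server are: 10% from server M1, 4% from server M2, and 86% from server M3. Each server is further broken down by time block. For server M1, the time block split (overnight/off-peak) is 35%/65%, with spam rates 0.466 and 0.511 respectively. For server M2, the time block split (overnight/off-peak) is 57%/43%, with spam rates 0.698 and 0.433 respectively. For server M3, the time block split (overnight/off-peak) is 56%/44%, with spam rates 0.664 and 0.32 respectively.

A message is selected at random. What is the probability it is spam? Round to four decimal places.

P(S|M1) = 0.35·0.466 + 0.65·0.511 = 0.1631 + 0.33215 = 0.49525
P(S|M2) = 0.57·0.698 + 0.43·0.433 = 0.39786 + 0.18619 = 0.58405
P(S|M3) = 0.56·0.664 + 0.44·0.32 = 0.37184 + 0.1408 = 0.51264
Then overall,
P(S) = 0.1·0.49525 + 0.04·0.58405 + 0.86·0.51264
      = 0.049525 + 0.023362 + 0.4408704 = 0.5137574

P(S) ≈ 0.5138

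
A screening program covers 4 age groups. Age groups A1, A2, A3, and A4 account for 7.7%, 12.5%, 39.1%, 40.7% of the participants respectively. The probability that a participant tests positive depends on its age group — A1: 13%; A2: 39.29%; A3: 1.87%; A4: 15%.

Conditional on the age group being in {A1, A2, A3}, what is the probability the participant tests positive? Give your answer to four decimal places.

Let S = {A1, A2, A3}.
P(S) = 0.077 + 0.125 + 0.391 = 0.593.
P(T ∩ S) = 0.13·0.077 + 0.3929·0.125 + 0.0187·0.391 = 0.01001 + 0.0491125 + 0.0073117 = 0.0664342.
P(T | S) = 0.0664342 / 0.593 = 0.112031…

0.1120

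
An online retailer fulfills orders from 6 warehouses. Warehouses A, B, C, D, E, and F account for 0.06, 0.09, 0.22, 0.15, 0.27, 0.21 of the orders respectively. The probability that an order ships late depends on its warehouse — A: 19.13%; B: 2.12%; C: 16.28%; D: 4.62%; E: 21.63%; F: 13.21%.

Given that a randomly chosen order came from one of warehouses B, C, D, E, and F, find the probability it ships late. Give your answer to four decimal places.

Let S = {B, C, D, E, F}.
P(S) = 0.09 + 0.22 + 0.15 + 0.27 + 0.21 = 0.94.
P(L ∩ S) = 0.0212·0.09 + 0.1628·0.22 + 0.0462·0.15 + 0.2163·0.27 + 0.1321·0.21 = 0.001908 + 0.035816 + 0.00693 + 0.058401 + 0.027741 = 0.130796.
P(L | S) = 0.130796 / 0.94 = 0.139145…

0.1391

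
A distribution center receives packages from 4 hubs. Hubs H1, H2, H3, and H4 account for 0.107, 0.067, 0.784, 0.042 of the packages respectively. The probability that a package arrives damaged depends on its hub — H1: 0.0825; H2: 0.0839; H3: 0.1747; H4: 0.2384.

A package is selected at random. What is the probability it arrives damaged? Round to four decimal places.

Summing over the partition,
P(D) = P(D|H1)·P(H1) + P(D|H2)·P(H2) + P(D|H3)·P(H3) + P(D|H4)·P(H4)
      = 0.0825·0.107 + 0.0839·0.067 + 0.1747·0.784 + 0.2384·0.042
      = 0.0088275 + 0.0056213 + 0.1369648 + 0.0100128 = 0.1614264

0.1614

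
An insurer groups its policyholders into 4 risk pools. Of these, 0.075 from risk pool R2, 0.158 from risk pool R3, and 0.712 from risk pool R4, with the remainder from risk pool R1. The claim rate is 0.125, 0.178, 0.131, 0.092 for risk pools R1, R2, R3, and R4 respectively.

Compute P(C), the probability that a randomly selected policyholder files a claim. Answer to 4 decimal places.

P(C) ≈ 0.1064

P(R1) = 1 − (0.075 + 0.158 + 0.712) = 0.055.
Summing over the partition,
P(C) = P(C|R1)·P(R1) + P(C|R2)·P(R2) + P(C|R3)·P(R3) + P(C|R4)·P(R4)
      = 0.125·0.055 + 0.178·0.075 + 0.131·0.158 + 0.092·0.712
      = 0.006875 + 0.01335 + 0.020698 + 0.065504 = 0.106427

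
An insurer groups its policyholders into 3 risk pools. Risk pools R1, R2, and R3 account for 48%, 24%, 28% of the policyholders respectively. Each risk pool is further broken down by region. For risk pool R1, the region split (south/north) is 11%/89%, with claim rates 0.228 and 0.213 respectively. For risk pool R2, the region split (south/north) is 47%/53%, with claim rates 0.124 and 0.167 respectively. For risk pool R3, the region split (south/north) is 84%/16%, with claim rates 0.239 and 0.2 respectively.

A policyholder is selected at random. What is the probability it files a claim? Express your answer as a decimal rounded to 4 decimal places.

P(C) ≈ 0.2034

P(C|R1) = 0.11·0.228 + 0.89·0.213 = 0.02508 + 0.18957 = 0.21465
P(C|R2) = 0.47·0.124 + 0.53·0.167 = 0.05828 + 0.08851 = 0.14679
P(C|R3) = 0.84·0.239 + 0.16·0.2 = 0.20076 + 0.032 = 0.23276
By total probability over the outer partition,
P(C) = 0.48·0.21465 + 0.24·0.14679 + 0.28·0.23276
      = 0.103032 + 0.0352296 + 0.0651728 = 0.2034344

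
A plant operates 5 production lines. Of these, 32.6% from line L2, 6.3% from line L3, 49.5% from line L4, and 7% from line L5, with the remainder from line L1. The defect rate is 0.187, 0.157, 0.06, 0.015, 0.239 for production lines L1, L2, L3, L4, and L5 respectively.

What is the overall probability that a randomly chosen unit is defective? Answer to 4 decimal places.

P(D) ≈ 0.0877

P(L1) = 1 − (0.326 + 0.063 + 0.495 + 0.07) = 0.046.
Summing over the partition,
P(D) = P(D|L1)·P(L1) + P(D|L2)·P(L2) + P(D|L3)·P(L3) + P(D|L4)·P(L4) + P(D|L5)·P(L5)
      = 0.187·0.046 + 0.157·0.326 + 0.06·0.063 + 0.015·0.495 + 0.239·0.07
      = 0.008602 + 0.051182 + 0.00378 + 0.007425 + 0.01673 = 0.087719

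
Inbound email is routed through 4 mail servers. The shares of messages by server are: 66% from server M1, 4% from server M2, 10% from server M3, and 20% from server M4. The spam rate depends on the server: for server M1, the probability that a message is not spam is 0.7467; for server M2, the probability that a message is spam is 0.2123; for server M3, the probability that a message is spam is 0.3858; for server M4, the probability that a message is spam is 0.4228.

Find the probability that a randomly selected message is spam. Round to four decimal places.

P(S|M1) = 1 − 0.7467 = 0.2533.
P(S) = P(S|M1)·P(M1) + P(S|M2)·P(M2) + P(S|M3)·P(M3) + P(S|M4)·P(M4)
      = 0.2533·0.66 + 0.2123·0.04 + 0.3858·0.1 + 0.4228·0.2
      = 0.167178 + 0.008492 + 0.03858 + 0.08456 = 0.29881

0.2988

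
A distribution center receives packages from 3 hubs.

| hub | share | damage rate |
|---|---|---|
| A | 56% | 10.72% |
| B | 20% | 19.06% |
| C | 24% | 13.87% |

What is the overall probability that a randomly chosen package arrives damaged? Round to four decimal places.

P(D) ≈ 0.1314

P(D) = P(D|A)·P(A) + P(D|B)·P(B) + P(D|C)·P(C)
      = 0.1072·0.56 + 0.1906·0.2 + 0.1387·0.24
      = 0.060032 + 0.03812 + 0.033288 = 0.13144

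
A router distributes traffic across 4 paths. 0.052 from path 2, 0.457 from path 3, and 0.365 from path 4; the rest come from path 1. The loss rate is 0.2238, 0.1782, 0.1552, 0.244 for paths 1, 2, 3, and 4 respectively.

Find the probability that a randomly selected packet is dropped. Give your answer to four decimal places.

P(L) ≈ 0.1975

P(1) = 1 − (0.052 + 0.457 + 0.365) = 0.126.
P(L) = P(L|1)·P(1) + P(L|2)·P(2) + P(L|3)·P(3) + P(L|4)·P(4)
      = 0.2238·0.126 + 0.1782·0.052 + 0.1552·0.457 + 0.244·0.365
      = 0.0281988 + 0.0092664 + 0.0709264 + 0.08906 = 0.1974516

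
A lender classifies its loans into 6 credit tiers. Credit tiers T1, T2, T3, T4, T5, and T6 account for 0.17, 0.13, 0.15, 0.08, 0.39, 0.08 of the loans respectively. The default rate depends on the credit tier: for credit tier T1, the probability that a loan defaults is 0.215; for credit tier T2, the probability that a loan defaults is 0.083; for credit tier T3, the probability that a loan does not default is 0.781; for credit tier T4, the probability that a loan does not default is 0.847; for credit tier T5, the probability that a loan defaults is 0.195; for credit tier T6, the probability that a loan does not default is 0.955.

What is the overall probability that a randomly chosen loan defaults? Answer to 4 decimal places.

P(D|T3) = 1 − 0.781 = 0.219.
P(D|T4) = 1 − 0.847 = 0.153.
P(D|T6) = 1 − 0.955 = 0.045.
P(D) = P(D|T1)·P(T1) + P(D|T2)·P(T2) + P(D|T3)·P(T3) + P(D|T4)·P(T4) + P(D|T5)·P(T5) + P(D|T6)·P(T6)
      = 0.215·0.17 + 0.083·0.13 + 0.219·0.15 + 0.153·0.08 + 0.195·0.39 + 0.045·0.08
      = 0.03655 + 0.01079 + 0.03285 + 0.01224 + 0.07605 + 0.0036 = 0.17208

P(D) ≈ 0.1721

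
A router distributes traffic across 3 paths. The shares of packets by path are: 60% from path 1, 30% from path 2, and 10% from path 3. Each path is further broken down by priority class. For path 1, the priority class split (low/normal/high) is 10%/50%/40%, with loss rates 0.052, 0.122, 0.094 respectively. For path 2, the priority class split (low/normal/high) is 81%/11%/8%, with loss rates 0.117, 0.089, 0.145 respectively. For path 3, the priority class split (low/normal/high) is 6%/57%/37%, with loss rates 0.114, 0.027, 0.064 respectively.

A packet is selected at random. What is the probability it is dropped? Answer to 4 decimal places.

P(L) ≈ 0.1017

P(L|1) = 0.1·0.052 + 0.5·0.122 + 0.4·0.094 = 0.0052 + 0.061 + 0.0376 = 0.1038
P(L|2) = 0.81·0.117 + 0.11·0.089 + 0.08·0.145 = 0.09477 + 0.00979 + 0.0116 = 0.11616
P(L|3) = 0.06·0.114 + 0.57·0.027 + 0.37·0.064 = 0.00684 + 0.01539 + 0.02368 = 0.04591
By total probability over the outer partition,
P(L) = 0.6·0.1038 + 0.3·0.11616 + 0.1·0.04591
      = 0.06228 + 0.034848 + 0.004591 = 0.101719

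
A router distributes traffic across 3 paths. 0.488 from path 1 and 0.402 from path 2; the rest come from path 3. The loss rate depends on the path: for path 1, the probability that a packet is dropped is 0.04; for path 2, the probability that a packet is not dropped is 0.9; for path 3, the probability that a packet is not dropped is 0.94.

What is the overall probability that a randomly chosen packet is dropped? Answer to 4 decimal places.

P(L) ≈ 0.0663

P(3) = 1 − (0.488 + 0.402) = 0.11.
P(L|2) = 1 − 0.9 = 0.1.
P(L|3) = 1 − 0.94 = 0.06.
P(L) = P(L|1)·P(1) + P(L|2)·P(2) + P(L|3)·P(3)
      = 0.04·0.488 + 0.1·0.402 + 0.06·0.11
      = 0.01952 + 0.0402 + 0.0066 = 0.06632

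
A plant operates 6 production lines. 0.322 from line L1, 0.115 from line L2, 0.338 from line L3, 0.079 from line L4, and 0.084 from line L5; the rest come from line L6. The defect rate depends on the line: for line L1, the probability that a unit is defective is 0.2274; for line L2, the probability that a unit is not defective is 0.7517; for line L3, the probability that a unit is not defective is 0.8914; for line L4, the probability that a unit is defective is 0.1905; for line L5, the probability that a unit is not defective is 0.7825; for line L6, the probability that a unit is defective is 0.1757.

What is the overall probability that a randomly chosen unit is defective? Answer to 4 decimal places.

P(L6) = 1 − (0.322 + 0.115 + 0.338 + 0.079 + 0.084) = 0.062.
P(D|L2) = 1 − 0.7517 = 0.2483.
P(D|L3) = 1 − 0.8914 = 0.1086.
P(D|L5) = 1 − 0.7825 = 0.2175.
P(D) = P(D|L1)·P(L1) + P(D|L2)·P(L2) + P(D|L3)·P(L3) + P(D|L4)·P(L4) + P(D|L5)·P(L5) + P(D|L6)·P(L6)
      = 0.2274·0.322 + 0.2483·0.115 + 0.1086·0.338 + 0.1905·0.079 + 0.2175·0.084 + 0.1757·0.062
      = 0.0732228 + 0.0285545 + 0.0367068 + 0.0150495 + 0.01827 + 0.0108934 = 0.182697

P(D) ≈ 0.1827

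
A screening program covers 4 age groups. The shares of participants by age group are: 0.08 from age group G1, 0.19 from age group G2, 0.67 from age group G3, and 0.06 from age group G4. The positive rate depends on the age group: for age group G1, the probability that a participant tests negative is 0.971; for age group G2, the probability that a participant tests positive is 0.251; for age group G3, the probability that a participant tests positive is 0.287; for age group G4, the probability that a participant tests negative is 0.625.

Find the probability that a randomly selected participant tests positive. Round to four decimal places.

P(T|G1) = 1 − 0.971 = 0.029.
P(T|G4) = 1 − 0.625 = 0.375.
P(T) = P(T|G1)·P(G1) + P(T|G2)·P(G2) + P(T|G3)·P(G3) + P(T|G4)·P(G4)
      = 0.029·0.08 + 0.251·0.19 + 0.287·0.67 + 0.375·0.06
      = 0.00232 + 0.04769 + 0.19229 + 0.0225 = 0.2648

P(T) ≈ 0.2648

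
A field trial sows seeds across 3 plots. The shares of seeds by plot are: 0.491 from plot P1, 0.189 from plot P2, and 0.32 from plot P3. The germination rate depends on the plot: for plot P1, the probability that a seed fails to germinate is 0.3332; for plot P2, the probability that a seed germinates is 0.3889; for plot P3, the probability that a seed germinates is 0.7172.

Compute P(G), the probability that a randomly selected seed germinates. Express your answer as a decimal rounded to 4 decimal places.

P(G|P1) = 1 − 0.3332 = 0.6668.
P(G) = P(G|P1)·P(P1) + P(G|P2)·P(P2) + P(G|P3)·P(P3)
      = 0.6668·0.491 + 0.3889·0.189 + 0.7172·0.32
      = 0.3273988 + 0.0735021 + 0.229504 = 0.6304049

P(G) ≈ 0.6304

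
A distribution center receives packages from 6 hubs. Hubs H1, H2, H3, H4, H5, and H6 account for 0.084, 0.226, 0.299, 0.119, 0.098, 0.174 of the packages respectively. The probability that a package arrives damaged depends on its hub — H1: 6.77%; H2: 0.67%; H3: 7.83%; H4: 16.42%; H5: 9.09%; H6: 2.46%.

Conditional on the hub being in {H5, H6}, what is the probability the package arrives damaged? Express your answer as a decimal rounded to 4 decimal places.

Let S = {H5, H6}.
P(S) = 0.098 + 0.174 = 0.272.
P(D ∩ S) = 0.0909·0.098 + 0.0246·0.174 = 0.0089082 + 0.0042804 = 0.0131886.
P(D | S) = 0.0131886 / 0.272 = 0.048488…

P(D|S) ≈ 0.0485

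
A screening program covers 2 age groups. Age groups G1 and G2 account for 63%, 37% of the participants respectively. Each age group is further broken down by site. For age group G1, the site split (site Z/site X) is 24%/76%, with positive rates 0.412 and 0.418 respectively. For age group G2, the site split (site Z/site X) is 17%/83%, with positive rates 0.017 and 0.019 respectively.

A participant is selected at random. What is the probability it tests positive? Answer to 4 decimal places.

P(T) ≈ 0.2693

P(T|G1) = 0.24·0.412 + 0.76·0.418 = 0.09888 + 0.31768 = 0.41656
P(T|G2) = 0.17·0.017 + 0.83·0.019 = 0.00289 + 0.01577 = 0.01866
By total probability over the outer partition,
P(T) = 0.63·0.41656 + 0.37·0.01866
      = 0.2624328 + 0.0069042 = 0.269337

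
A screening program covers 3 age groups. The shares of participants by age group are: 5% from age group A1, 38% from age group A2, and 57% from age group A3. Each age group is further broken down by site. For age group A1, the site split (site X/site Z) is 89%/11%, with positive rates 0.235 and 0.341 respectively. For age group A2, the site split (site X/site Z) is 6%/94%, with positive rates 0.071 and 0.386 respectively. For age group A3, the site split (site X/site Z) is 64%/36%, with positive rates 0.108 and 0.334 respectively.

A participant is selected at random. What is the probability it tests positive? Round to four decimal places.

P(T) ≈ 0.2598

P(T|A1) = 0.89·0.235 + 0.11·0.341 = 0.20915 + 0.03751 = 0.24666
P(T|A2) = 0.06·0.071 + 0.94·0.386 = 0.00426 + 0.36284 = 0.3671
P(T|A3) = 0.64·0.108 + 0.36·0.334 = 0.06912 + 0.12024 = 0.18936
By total probability over the outer partition,
P(T) = 0.05·0.24666 + 0.38·0.3671 + 0.57·0.18936
      = 0.012333 + 0.139498 + 0.1079352 = 0.2597662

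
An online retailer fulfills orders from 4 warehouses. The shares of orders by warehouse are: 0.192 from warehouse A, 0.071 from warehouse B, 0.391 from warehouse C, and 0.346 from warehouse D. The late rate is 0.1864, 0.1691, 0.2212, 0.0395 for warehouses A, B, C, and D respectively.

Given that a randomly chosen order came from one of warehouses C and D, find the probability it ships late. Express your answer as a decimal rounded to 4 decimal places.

P(L|S) ≈ 0.1359

Let S = {C, D}.
P(S) = 0.391 + 0.346 = 0.737.
P(L ∩ S) = 0.2212·0.391 + 0.0395·0.346 = 0.0864892 + 0.013667 = 0.1001562.
P(L | S) = 0.1001562 / 0.737 = 0.135897…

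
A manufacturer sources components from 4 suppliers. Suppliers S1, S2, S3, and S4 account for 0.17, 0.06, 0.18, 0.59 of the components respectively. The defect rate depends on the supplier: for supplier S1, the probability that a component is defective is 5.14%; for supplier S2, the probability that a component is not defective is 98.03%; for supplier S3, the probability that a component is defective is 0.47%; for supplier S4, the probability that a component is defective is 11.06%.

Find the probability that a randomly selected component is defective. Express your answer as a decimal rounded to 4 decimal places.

P(D) ≈ 0.0760

P(D|S2) = 1 − 0.9803 = 0.0197.
P(D) = P(D|S1)·P(S1) + P(D|S2)·P(S2) + P(D|S3)·P(S3) + P(D|S4)·P(S4)
      = 0.0514·0.17 + 0.0197·0.06 + 0.0047·0.18 + 0.1106·0.59
      = 0.008738 + 0.001182 + 0.000846 + 0.065254 = 0.07602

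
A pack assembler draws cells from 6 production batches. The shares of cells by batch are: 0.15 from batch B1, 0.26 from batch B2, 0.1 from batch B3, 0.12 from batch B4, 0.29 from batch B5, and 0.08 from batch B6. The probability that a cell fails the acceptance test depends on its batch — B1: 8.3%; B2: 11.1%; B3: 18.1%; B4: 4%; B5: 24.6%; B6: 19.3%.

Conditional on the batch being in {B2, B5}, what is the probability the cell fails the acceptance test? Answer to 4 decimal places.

P(F|S) ≈ 0.1822

Let S = {B2, B5}.
P(S) = 0.26 + 0.29 = 0.55.
P(F ∩ S) = 0.111·0.26 + 0.246·0.29 = 0.02886 + 0.07134 = 0.1002.
P(F | S) = 0.1002 / 0.55 = 0.182182…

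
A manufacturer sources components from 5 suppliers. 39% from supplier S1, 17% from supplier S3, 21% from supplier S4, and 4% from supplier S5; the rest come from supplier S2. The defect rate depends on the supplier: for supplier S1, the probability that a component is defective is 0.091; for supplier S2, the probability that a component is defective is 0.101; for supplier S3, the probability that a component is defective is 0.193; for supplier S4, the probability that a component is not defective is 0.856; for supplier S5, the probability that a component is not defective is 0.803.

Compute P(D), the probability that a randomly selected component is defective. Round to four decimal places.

0.1256

P(S2) = 1 − (0.39 + 0.17 + 0.21 + 0.04) = 0.19.
P(D|S4) = 1 − 0.856 = 0.144.
P(D|S5) = 1 − 0.803 = 0.197.
P(D) = P(D|S1)·P(S1) + P(D|S2)·P(S2) + P(D|S3)·P(S3) + P(D|S4)·P(S4) + P(D|S5)·P(S5)
      = 0.091·0.39 + 0.101·0.19 + 0.193·0.17 + 0.144·0.21 + 0.197·0.04
      = 0.03549 + 0.01919 + 0.03281 + 0.03024 + 0.00788 = 0.12561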